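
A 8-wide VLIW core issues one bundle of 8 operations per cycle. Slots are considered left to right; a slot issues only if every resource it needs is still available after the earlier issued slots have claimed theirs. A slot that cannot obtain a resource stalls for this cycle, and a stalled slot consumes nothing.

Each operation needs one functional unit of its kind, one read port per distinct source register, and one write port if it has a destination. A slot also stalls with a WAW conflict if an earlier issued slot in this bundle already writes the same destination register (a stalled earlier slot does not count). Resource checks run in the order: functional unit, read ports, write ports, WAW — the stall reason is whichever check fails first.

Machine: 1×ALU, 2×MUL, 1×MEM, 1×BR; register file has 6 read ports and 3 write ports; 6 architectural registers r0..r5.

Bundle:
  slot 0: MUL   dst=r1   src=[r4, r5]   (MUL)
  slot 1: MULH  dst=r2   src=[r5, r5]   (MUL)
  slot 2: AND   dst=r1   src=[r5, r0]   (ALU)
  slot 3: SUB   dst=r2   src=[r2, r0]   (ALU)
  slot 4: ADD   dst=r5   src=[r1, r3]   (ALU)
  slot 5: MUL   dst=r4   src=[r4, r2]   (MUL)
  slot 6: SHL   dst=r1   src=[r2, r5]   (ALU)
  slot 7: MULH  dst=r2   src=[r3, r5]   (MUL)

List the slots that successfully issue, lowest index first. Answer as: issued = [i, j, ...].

(0) want 1×MUL +2rd +1wr — yes → AL1|MU1|ME1|BR1|rd4|wr2
(1) want 1×MUL +1rd +1wr — yes → AL1|MU0|ME1|BR1|rd3|wr1
(2) want 1×ALU +2rd +1wr — WAW → AL1|MU0|ME1|BR1|rd3|wr1
(3) want 1×ALU +2rd +1wr — WAW → AL1|MU0|ME1|BR1|rd3|wr1
(4) want 1×ALU +2rd +1wr — yes → AL0|MU0|ME1|BR1|rd1|wr0
(5) want 1×MUL +2rd +1wr — FU → AL0|MU0|ME1|BR1|rd1|wr0
(6) want 1×ALU +2rd +1wr — FU → AL0|MU0|ME1|BR1|rd1|wr0
(7) want 1×MUL +2rd +1wr — FU → AL0|MU0|ME1|BR1|rd1|wr0

issued = [0, 1, 4]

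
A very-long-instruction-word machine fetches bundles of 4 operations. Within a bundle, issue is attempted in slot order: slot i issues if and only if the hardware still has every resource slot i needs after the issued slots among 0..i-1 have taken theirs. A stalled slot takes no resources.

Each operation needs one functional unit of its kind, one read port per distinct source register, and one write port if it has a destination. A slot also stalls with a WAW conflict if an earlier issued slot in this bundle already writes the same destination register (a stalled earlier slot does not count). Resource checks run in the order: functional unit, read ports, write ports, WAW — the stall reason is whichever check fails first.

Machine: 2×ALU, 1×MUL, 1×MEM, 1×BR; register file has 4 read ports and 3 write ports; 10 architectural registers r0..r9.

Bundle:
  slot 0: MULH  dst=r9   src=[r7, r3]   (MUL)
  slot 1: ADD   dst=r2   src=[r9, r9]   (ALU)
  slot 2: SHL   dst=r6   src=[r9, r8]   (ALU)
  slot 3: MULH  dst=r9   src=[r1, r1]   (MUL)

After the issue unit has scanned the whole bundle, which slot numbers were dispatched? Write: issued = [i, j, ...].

#0 MUL src=r7,r3 dispatched  <A:2 Mu:0 Ld:1 B:1 rd:2 wr:2>
#1 ALU src=r9,r9 dispatched  <A:1 Mu:0 Ld:1 B:1 rd:1 wr:1>
#2 ALU src=r9,r8 held:RD_PORT  <A:1 Mu:0 Ld:1 B:1 rd:1 wr:1>
#3 MUL src=r1,r1 held:FU  <A:1 Mu:0 Ld:1 B:1 rd:1 wr:1>

issued = [0, 1]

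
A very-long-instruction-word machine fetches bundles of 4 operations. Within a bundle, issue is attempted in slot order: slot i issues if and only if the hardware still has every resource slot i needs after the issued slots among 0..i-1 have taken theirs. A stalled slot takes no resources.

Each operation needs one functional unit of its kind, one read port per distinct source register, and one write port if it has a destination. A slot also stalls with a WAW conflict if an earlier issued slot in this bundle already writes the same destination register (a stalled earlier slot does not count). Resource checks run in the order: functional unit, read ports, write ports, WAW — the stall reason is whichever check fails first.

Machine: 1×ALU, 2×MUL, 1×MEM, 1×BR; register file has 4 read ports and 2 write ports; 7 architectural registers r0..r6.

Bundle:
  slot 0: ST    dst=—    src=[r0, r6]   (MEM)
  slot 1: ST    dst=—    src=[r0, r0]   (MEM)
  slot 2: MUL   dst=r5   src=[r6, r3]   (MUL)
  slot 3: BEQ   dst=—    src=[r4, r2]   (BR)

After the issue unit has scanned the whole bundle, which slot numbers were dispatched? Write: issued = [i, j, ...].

issued = [0, 2]

[0] MEM needs rd=2 wr=0: ok; after: ALU=1 MUL=2 MEM=0 BR=1, R=2, W=2
[1] MEM needs rd=1 wr=0: FU; after: ALU=1 MUL=2 MEM=0 BR=1, R=2, W=2
[2] MUL needs rd=2 wr=1: ok; after: ALU=1 MUL=1 MEM=0 BR=1, R=0, W=1
[3] BR needs rd=2 wr=0: RD_PORT; after: ALU=1 MUL=1 MEM=0 BR=1, R=0, W=1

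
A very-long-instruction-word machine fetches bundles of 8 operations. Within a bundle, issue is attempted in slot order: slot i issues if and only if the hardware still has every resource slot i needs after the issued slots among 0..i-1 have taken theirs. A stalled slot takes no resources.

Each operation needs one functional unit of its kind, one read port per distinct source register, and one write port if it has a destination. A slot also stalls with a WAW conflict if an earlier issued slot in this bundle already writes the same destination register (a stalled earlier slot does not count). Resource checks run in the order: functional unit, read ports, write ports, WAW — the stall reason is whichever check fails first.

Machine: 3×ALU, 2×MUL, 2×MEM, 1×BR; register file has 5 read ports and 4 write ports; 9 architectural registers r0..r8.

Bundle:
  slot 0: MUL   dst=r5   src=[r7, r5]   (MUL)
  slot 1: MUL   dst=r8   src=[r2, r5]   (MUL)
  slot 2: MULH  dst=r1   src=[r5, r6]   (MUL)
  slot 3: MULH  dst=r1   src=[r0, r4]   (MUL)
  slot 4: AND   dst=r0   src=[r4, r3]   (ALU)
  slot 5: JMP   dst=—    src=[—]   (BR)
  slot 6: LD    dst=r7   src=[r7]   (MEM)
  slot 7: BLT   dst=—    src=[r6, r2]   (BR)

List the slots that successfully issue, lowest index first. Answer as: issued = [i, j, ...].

issued = [0, 1, 5, 6]

slot 0 (MUL): ISSUE — free A3,Mu1,Ld2,B1 rp3 wp3
slot 1 (MUL): ISSUE — free A3,Mu0,Ld2,B1 rp1 wp2
slot 2 (MUL): stall FU — free A3,Mu0,Ld2,B1 rp1 wp2
slot 3 (MUL): stall FU — free A3,Mu0,Ld2,B1 rp1 wp2
slot 4 (ALU): stall RD_PORT — free A3,Mu0,Ld2,B1 rp1 wp2
slot 5 (BR): ISSUE — free A3,Mu0,Ld2,B0 rp1 wp2
slot 6 (MEM): ISSUE — free A3,Mu0,Ld1,B0 rp0 wp1
slot 7 (BR): stall FU — free A3,Mu0,Ld1,B0 rp0 wp1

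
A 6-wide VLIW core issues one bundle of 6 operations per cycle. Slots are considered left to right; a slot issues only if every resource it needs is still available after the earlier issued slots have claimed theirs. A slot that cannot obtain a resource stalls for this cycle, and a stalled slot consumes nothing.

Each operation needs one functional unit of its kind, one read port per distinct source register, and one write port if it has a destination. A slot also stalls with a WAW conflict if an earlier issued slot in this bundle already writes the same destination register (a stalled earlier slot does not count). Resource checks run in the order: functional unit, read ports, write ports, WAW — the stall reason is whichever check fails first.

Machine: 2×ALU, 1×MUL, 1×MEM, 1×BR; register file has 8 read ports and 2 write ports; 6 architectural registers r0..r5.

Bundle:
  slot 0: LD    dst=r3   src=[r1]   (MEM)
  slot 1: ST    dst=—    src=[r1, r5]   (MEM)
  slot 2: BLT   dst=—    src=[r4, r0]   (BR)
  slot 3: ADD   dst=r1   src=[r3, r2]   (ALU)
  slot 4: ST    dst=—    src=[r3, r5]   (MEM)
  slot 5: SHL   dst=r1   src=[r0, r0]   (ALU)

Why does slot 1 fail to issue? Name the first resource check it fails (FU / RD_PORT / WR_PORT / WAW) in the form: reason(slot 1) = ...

slot 0 (MEM): ISSUE — free A2,Mu1,Ld0,B1 rp7 wp1
slot 1 (MEM): stall FU — free A2,Mu1,Ld0,B1 rp7 wp1
slot 2 (BR): ISSUE — free A2,Mu1,Ld0,B0 rp5 wp1
slot 3 (ALU): ISSUE — free A1,Mu1,Ld0,B0 rp3 wp0
slot 4 (MEM): stall FU — free A1,Mu1,Ld0,B0 rp3 wp0
slot 5 (ALU): stall WR_PORT — free A1,Mu1,Ld0,B0 rp3 wp0

reason(slot 1) = FU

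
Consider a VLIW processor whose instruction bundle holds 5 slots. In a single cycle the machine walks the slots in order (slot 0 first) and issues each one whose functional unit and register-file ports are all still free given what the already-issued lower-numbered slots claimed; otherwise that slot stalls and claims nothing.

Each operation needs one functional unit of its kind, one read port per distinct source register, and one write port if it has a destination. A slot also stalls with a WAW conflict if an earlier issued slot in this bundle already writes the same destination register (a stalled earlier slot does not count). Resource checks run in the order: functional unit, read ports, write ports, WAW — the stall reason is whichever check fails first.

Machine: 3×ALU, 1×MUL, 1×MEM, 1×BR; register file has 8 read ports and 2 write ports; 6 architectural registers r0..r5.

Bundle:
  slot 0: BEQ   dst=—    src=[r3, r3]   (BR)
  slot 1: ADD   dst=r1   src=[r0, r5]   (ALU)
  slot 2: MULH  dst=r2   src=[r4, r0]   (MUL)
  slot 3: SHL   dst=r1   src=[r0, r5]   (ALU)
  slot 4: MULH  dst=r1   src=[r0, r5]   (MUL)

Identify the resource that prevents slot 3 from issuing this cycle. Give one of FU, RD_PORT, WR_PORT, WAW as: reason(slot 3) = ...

reason(slot 3) = WR_PORT

slot 0 (BR): ISSUE — free A3,Mu1,Ld1,B0 rp7 wp2
slot 1 (ALU): ISSUE — free A2,Mu1,Ld1,B0 rp5 wp1
slot 2 (MUL): ISSUE — free A2,Mu0,Ld1,B0 rp3 wp0
slot 3 (ALU): stall WR_PORT — free A2,Mu0,Ld1,B0 rp3 wp0
slot 4 (MUL): stall FU — free A2,Mu0,Ld1,B0 rp3 wp0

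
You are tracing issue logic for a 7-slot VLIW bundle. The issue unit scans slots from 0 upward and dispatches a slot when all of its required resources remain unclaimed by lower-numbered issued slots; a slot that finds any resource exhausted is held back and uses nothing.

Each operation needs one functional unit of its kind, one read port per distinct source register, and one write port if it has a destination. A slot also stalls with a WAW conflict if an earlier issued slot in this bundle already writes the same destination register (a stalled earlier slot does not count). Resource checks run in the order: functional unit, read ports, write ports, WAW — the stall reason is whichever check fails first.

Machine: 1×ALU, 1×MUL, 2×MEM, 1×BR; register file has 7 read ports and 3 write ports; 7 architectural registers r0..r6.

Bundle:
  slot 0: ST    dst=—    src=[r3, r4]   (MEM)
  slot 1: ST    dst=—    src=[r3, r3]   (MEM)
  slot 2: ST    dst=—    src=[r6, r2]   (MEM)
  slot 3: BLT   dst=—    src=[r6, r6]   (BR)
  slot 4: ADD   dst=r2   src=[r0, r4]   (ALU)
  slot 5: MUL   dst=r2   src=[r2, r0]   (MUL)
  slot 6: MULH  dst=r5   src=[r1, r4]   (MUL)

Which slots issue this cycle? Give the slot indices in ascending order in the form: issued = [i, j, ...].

issued = [0, 1, 3, 4]

[0] MEM needs rd=2 wr=0: ok; after: ALU=1 MUL=1 MEM=1 BR=1, R=5, W=3
[1] MEM needs rd=1 wr=0: ok; after: ALU=1 MUL=1 MEM=0 BR=1, R=4, W=3
[2] MEM needs rd=2 wr=0: FU; after: ALU=1 MUL=1 MEM=0 BR=1, R=4, W=3
[3] BR needs rd=1 wr=0: ok; after: ALU=1 MUL=1 MEM=0 BR=0, R=3, W=3
[4] ALU needs rd=2 wr=1: ok; after: ALU=0 MUL=1 MEM=0 BR=0, R=1, W=2
[5] MUL needs rd=2 wr=1: RD_PORT; after: ALU=0 MUL=1 MEM=0 BR=0, R=1, W=2
[6] MUL needs rd=2 wr=1: RD_PORT; after: ALU=0 MUL=1 MEM=0 BR=0, R=1, W=2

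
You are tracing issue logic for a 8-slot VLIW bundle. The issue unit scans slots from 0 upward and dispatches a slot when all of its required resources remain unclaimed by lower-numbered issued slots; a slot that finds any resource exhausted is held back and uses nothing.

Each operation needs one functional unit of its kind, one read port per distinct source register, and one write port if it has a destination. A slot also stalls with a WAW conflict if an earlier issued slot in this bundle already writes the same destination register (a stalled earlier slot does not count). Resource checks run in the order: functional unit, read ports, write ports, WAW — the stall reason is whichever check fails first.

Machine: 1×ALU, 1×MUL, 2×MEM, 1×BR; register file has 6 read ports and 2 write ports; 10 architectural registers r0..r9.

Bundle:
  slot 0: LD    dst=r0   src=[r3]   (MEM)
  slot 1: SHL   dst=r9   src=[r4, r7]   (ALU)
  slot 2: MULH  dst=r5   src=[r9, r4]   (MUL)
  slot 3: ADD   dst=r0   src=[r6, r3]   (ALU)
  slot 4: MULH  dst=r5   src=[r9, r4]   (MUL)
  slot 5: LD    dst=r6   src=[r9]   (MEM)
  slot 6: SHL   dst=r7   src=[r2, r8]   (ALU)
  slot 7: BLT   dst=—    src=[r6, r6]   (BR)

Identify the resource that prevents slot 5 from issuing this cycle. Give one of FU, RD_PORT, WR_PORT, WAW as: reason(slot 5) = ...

#0 MEM src=r3 dispatched  <A:1 Mu:1 Ld:1 B:1 rd:5 wr:1>
#1 ALU src=r4,r7 dispatched  <A:0 Mu:1 Ld:1 B:1 rd:3 wr:0>
#2 MUL src=r9,r4 held:WR_PORT  <A:0 Mu:1 Ld:1 B:1 rd:3 wr:0>
#3 ALU src=r6,r3 held:FU  <A:0 Mu:1 Ld:1 B:1 rd:3 wr:0>
#4 MUL src=r9,r4 held:WR_PORT  <A:0 Mu:1 Ld:1 B:1 rd:3 wr:0>
#5 MEM src=r9 held:WR_PORT  <A:0 Mu:1 Ld:1 B:1 rd:3 wr:0>
#6 ALU src=r2,r8 held:FU  <A:0 Mu:1 Ld:1 B:1 rd:3 wr:0>
#7 BR src=r6,r6 dispatched  <A:0 Mu:1 Ld:1 B:0 rd:2 wr:0>

reason(slot 5) = WR_PORT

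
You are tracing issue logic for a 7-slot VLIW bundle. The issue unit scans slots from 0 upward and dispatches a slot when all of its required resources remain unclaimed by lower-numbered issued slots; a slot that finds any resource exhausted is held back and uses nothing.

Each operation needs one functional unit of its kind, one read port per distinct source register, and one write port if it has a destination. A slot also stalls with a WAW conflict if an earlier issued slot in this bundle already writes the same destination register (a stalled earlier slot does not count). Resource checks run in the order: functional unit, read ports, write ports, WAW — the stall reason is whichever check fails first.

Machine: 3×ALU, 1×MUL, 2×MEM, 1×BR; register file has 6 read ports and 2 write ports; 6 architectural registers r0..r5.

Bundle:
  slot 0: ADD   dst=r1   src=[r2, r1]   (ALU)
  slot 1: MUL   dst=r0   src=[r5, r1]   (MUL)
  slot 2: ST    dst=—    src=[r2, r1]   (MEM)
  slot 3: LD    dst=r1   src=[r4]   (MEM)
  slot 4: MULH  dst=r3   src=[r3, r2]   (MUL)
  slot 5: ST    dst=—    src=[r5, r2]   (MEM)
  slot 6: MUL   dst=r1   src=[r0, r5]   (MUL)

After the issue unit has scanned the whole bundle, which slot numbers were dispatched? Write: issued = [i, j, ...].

(0) want 1×ALU +2rd +1wr — yes → AL2|MU1|ME2|BR1|rd4|wr1
(1) want 1×MUL +2rd +1wr — yes → AL2|MU0|ME2|BR1|rd2|wr0
(2) want 1×MEM +2rd +0wr — yes → AL2|MU0|ME1|BR1|rd0|wr0
(3) want 1×MEM +1rd +1wr — RD_PORT → AL2|MU0|ME1|BR1|rd0|wr0
(4) want 1×MUL +2rd +1wr — FU → AL2|MU0|ME1|BR1|rd0|wr0
(5) want 1×MEM +2rd +0wr — RD_PORT → AL2|MU0|ME1|BR1|rd0|wr0
(6) want 1×MUL +2rd +1wr — FU → AL2|MU0|ME1|BR1|rd0|wr0

issued = [0, 1, 2]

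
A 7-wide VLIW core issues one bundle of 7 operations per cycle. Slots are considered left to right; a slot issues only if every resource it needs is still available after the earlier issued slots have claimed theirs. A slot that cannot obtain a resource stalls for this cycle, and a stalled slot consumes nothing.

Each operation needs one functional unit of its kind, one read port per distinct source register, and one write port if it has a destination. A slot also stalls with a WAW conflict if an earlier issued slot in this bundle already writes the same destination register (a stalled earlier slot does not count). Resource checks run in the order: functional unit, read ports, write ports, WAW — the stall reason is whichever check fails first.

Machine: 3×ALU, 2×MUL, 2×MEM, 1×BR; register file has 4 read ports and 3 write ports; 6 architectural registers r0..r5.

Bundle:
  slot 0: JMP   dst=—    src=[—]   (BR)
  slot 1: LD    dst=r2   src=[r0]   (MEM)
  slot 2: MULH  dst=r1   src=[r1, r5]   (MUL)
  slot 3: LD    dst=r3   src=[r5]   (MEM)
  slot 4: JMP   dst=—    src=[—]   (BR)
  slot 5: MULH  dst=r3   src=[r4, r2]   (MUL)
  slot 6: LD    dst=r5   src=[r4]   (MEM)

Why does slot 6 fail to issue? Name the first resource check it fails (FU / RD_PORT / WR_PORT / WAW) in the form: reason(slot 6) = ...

#0 BR src=- dispatched  <A:3 Mu:2 Ld:2 B:0 rd:4 wr:3>
#1 MEM src=r0 dispatched  <A:3 Mu:2 Ld:1 B:0 rd:3 wr:2>
#2 MUL src=r1,r5 dispatched  <A:3 Mu:1 Ld:1 B:0 rd:1 wr:1>
#3 MEM src=r5 dispatched  <A:3 Mu:1 Ld:0 B:0 rd:0 wr:0>
#4 BR src=- held:FU  <A:3 Mu:1 Ld:0 B:0 rd:0 wr:0>
#5 MUL src=r4,r2 held:RD_PORT  <A:3 Mu:1 Ld:0 B:0 rd:0 wr:0>
#6 MEM src=r4 held:FU  <A:3 Mu:1 Ld:0 B:0 rd:0 wr:0>

reason(slot 6) = FU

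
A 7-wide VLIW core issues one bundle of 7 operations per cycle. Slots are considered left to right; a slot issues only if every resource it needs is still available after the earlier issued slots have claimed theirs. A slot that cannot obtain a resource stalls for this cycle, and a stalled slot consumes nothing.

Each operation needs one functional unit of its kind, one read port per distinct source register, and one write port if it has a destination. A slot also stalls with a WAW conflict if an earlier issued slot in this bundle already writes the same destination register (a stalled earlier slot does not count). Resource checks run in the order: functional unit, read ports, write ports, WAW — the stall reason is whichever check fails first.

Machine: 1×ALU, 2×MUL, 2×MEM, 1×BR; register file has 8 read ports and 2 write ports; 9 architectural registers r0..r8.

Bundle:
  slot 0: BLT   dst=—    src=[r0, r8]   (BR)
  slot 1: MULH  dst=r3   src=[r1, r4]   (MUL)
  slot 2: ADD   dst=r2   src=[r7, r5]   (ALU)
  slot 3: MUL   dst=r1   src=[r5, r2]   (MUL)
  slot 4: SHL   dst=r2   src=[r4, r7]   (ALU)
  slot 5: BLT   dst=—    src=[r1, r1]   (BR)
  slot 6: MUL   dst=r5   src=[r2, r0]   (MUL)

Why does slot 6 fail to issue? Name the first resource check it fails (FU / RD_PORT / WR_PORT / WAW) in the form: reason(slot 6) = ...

#0 BR src=r0,r8 dispatched  <A:1 Mu:2 Ld:2 B:0 rd:6 wr:2>
#1 MUL src=r1,r4 dispatched  <A:1 Mu:1 Ld:2 B:0 rd:4 wr:1>
#2 ALU src=r7,r5 dispatched  <A:0 Mu:1 Ld:2 B:0 rd:2 wr:0>
#3 MUL src=r5,r2 held:WR_PORT  <A:0 Mu:1 Ld:2 B:0 rd:2 wr:0>
#4 ALU src=r4,r7 held:FU  <A:0 Mu:1 Ld:2 B:0 rd:2 wr:0>
#5 BR src=r1,r1 held:FU  <A:0 Mu:1 Ld:2 B:0 rd:2 wr:0>
#6 MUL src=r2,r0 held:WR_PORT  <A:0 Mu:1 Ld:2 B:0 rd:2 wr:0>

reason(slot 6) = WR_PORT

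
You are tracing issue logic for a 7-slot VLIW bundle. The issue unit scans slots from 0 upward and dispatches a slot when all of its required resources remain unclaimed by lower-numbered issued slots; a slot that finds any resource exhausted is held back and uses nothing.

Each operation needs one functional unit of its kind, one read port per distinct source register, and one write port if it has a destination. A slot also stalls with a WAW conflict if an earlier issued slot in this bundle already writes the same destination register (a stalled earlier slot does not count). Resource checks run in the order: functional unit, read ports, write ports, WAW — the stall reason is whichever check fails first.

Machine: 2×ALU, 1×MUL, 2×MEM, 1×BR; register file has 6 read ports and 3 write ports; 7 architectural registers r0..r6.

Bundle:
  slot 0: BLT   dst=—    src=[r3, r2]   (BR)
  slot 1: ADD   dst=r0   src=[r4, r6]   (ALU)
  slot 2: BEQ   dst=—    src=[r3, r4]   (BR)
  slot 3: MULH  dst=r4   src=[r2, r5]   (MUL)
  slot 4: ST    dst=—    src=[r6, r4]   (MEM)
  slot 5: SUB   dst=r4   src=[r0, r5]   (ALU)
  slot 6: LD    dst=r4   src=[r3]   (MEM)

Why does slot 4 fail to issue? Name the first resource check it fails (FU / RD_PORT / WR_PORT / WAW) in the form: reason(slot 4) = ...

  0. BR ⇒ go  {2A/1Mu/2Ld/0B | 4r 3w}
  1. ALU→r0 ⇒ go  {1A/1Mu/2Ld/0B | 2r 2w}
  2. BR ⇒ no(FU)  {1A/1Mu/2Ld/0B | 2r 2w}
  3. MUL→r4 ⇒ go  {1A/0Mu/2Ld/0B | 0r 1w}
  4. MEM ⇒ no(RD_PORT)  {1A/0Mu/2Ld/0B | 0r 1w}
  5. ALU→r4 ⇒ no(RD_PORT)  {1A/0Mu/2Ld/0B | 0r 1w}
  6. MEM→r4 ⇒ no(RD_PORT)  {1A/0Mu/2Ld/0B | 0r 1w}

reason(slot 4) = RD_PORT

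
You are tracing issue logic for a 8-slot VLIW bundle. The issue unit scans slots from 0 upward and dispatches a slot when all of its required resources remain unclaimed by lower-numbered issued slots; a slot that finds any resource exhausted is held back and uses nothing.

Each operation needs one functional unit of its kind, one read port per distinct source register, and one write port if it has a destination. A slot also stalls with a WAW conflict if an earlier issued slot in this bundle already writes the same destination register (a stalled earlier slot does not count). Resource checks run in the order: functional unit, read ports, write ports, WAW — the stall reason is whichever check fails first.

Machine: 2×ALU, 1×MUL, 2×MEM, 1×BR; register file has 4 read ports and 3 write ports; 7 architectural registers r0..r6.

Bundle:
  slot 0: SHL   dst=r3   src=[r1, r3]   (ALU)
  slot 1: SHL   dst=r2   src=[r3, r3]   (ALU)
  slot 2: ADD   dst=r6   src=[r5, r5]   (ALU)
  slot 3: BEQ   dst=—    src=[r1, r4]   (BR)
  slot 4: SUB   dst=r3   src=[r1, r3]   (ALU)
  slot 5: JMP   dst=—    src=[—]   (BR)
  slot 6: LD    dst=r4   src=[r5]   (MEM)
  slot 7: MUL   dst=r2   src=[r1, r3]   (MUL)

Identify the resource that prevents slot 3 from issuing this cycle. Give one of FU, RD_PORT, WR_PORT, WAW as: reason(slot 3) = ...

reason(slot 3) = RD_PORT

  0. ALU→r3 ⇒ go  {1A/1Mu/2Ld/1B | 2r 2w}
  1. ALU→r2 ⇒ go  {0A/1Mu/2Ld/1B | 1r 1w}
  2. ALU→r6 ⇒ no(FU)  {0A/1Mu/2Ld/1B | 1r 1w}
  3. BR ⇒ no(RD_PORT)  {0A/1Mu/2Ld/1B | 1r 1w}
  4. ALU→r3 ⇒ no(FU)  {0A/1Mu/2Ld/1B | 1r 1w}
  5. BR ⇒ go  {0A/1Mu/2Ld/0B | 1r 1w}
  6. MEM→r4 ⇒ go  {0A/1Mu/1Ld/0B | 0r 0w}
  7. MUL→r2 ⇒ no(RD_PORT)  {0A/1Mu/1Ld/0B | 0r 0w}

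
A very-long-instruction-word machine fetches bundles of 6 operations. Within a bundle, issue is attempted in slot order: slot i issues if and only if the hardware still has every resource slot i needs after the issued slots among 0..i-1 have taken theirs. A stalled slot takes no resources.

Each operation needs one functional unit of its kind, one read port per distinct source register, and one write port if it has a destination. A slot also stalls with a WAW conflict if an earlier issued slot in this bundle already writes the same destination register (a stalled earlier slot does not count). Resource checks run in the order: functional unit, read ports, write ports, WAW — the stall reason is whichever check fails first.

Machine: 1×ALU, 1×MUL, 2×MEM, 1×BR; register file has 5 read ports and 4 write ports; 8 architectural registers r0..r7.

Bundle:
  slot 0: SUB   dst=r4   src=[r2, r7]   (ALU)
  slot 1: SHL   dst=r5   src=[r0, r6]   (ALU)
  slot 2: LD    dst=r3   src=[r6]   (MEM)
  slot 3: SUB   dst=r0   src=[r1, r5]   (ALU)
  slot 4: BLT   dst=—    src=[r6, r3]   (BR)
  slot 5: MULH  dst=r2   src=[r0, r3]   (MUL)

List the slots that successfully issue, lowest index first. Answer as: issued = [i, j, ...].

slot 0 (ALU): ISSUE — free A0,Mu1,Ld2,B1 rp3 wp3
slot 1 (ALU): stall FU — free A0,Mu1,Ld2,B1 rp3 wp3
slot 2 (MEM): ISSUE — free A0,Mu1,Ld1,B1 rp2 wp2
slot 3 (ALU): stall FU — free A0,Mu1,Ld1,B1 rp2 wp2
slot 4 (BR): ISSUE — free A0,Mu1,Ld1,B0 rp0 wp2
slot 5 (MUL): stall RD_PORT — free A0,Mu1,Ld1,B0 rp0 wp2

issued = [0, 2, 4]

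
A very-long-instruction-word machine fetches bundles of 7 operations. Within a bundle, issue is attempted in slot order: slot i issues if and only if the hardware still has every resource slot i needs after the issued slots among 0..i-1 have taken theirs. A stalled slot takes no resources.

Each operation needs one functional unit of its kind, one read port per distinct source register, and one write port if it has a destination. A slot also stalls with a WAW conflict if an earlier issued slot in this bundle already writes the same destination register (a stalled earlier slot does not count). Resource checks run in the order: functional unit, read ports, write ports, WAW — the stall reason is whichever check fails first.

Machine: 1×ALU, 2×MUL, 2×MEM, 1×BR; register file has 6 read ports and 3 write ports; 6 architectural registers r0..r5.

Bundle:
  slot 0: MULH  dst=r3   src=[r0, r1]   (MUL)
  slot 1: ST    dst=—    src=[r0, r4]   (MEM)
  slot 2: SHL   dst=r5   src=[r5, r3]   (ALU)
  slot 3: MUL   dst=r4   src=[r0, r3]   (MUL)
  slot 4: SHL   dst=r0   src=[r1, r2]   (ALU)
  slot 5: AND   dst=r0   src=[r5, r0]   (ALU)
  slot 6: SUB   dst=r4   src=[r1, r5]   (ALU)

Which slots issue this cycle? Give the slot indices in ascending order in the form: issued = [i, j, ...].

issued = [0, 1, 2]

slot 0 (MUL): ISSUE — free A1,Mu1,Ld2,B1 rp4 wp2
slot 1 (MEM): ISSUE — free A1,Mu1,Ld1,B1 rp2 wp2
slot 2 (ALU): ISSUE — free A0,Mu1,Ld1,B1 rp0 wp1
slot 3 (MUL): stall RD_PORT — free A0,Mu1,Ld1,B1 rp0 wp1
slot 4 (ALU): stall FU — free A0,Mu1,Ld1,B1 rp0 wp1
slot 5 (ALU): stall FU — free A0,Mu1,Ld1,B1 rp0 wp1
slot 6 (ALU): stall FU — free A0,Mu1,Ld1,B1 rp0 wp1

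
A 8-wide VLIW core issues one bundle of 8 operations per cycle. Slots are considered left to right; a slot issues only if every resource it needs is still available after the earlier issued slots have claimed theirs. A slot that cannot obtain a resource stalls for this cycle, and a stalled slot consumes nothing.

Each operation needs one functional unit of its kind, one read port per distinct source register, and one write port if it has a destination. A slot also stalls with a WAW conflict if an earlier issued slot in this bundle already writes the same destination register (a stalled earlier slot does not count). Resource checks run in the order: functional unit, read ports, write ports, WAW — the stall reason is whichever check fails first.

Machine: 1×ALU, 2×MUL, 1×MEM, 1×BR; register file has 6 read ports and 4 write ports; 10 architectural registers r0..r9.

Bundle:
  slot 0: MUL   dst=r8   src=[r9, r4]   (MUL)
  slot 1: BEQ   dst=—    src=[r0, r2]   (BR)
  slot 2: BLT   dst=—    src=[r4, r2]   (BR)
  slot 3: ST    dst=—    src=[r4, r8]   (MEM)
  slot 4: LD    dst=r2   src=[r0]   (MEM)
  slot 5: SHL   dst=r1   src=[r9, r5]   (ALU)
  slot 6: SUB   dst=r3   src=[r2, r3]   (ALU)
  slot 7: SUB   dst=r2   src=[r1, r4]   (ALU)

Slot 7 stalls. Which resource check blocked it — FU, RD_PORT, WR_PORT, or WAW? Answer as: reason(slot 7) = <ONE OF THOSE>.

reason(slot 7) = RD_PORT

[0] MUL needs rd=2 wr=1: ok; after: ALU=1 MUL=1 MEM=1 BR=1, R=4, W=3
[1] BR needs rd=2 wr=0: ok; after: ALU=1 MUL=1 MEM=1 BR=0, R=2, W=3
[2] BR needs rd=2 wr=0: FU; after: ALU=1 MUL=1 MEM=1 BR=0, R=2, W=3
[3] MEM needs rd=2 wr=0: ok; after: ALU=1 MUL=1 MEM=0 BR=0, R=0, W=3
[4] MEM needs rd=1 wr=1: FU; after: ALU=1 MUL=1 MEM=0 BR=0, R=0, W=3
[5] ALU needs rd=2 wr=1: RD_PORT; after: ALU=1 MUL=1 MEM=0 BR=0, R=0, W=3
[6] ALU needs rd=2 wr=1: RD_PORT; after: ALU=1 MUL=1 MEM=0 BR=0, R=0, W=3
[7] ALU needs rd=2 wr=1: RD_PORT; after: ALU=1 MUL=1 MEM=0 BR=0, R=0, W=3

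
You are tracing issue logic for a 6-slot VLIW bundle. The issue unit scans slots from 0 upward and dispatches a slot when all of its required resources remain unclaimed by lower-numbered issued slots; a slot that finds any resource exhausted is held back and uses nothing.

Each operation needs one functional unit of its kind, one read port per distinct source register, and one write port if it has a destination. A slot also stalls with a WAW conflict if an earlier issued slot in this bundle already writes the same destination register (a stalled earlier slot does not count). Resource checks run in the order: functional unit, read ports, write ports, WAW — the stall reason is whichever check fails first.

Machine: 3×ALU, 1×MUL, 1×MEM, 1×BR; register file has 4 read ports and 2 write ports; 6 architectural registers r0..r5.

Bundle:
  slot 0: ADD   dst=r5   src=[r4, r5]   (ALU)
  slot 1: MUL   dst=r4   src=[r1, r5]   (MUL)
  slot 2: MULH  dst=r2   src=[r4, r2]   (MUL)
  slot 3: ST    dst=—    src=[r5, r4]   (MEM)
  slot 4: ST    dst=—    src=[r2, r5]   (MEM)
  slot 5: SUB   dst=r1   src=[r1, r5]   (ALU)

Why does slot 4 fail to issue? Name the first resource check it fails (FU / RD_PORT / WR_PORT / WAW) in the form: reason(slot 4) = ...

#0 ALU src=r4,r5 dispatched  <A:2 Mu:1 Ld:1 B:1 rd:2 wr:1>
#1 MUL src=r1,r5 dispatched  <A:2 Mu:0 Ld:1 B:1 rd:0 wr:0>
#2 MUL src=r4,r2 held:FU  <A:2 Mu:0 Ld:1 B:1 rd:0 wr:0>
#3 MEM src=r5,r4 held:RD_PORT  <A:2 Mu:0 Ld:1 B:1 rd:0 wr:0>
#4 MEM src=r2,r5 held:RD_PORT  <A:2 Mu:0 Ld:1 B:1 rd:0 wr:0>
#5 ALU src=r1,r5 held:RD_PORT  <A:2 Mu:0 Ld:1 B:1 rd:0 wr:0>

reason(slot 4) = RD_PORT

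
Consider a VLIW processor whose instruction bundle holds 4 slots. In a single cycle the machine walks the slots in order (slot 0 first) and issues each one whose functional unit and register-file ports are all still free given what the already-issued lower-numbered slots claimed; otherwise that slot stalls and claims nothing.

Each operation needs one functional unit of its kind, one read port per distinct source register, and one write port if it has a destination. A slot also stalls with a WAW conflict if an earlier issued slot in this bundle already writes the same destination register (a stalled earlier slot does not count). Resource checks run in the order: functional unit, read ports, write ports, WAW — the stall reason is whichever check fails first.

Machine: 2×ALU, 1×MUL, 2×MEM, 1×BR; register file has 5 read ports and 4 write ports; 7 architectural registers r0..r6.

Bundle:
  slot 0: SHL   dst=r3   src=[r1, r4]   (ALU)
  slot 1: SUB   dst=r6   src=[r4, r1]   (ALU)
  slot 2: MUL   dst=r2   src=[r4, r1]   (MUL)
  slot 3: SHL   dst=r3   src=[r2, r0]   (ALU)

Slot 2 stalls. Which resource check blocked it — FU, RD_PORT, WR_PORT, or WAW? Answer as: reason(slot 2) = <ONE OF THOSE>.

slot 0 (ALU): ISSUE — free A1,Mu1,Ld2,B1 rp3 wp3
slot 1 (ALU): ISSUE — free A0,Mu1,Ld2,B1 rp1 wp2
slot 2 (MUL): stall RD_PORT — free A0,Mu1,Ld2,B1 rp1 wp2
slot 3 (ALU): stall FU — free A0,Mu1,Ld2,B1 rp1 wp2

reason(slot 2) = RD_PORT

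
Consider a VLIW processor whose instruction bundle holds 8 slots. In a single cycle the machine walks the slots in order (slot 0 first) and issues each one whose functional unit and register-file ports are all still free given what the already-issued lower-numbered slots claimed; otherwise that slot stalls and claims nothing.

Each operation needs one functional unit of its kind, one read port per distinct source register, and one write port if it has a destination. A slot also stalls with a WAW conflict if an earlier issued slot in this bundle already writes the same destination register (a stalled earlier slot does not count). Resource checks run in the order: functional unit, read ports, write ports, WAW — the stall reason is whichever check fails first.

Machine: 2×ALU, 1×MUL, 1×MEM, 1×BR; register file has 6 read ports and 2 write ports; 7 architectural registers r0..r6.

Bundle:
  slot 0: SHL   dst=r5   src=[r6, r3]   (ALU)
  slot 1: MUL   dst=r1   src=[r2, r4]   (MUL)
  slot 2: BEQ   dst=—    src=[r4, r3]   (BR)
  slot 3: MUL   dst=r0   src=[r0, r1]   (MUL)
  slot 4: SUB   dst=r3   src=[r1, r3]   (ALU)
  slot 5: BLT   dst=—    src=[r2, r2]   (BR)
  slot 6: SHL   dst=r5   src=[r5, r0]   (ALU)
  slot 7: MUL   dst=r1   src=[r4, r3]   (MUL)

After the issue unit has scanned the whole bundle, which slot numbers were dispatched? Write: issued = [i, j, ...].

#0 ALU src=r6,r3 dispatched  <A:1 Mu:1 Ld:1 B:1 rd:4 wr:1>
#1 MUL src=r2,r4 dispatched  <A:1 Mu:0 Ld:1 B:1 rd:2 wr:0>
#2 BR src=r4,r3 dispatched  <A:1 Mu:0 Ld:1 B:0 rd:0 wr:0>
#3 MUL src=r0,r1 held:FU  <A:1 Mu:0 Ld:1 B:0 rd:0 wr:0>
#4 ALU src=r1,r3 held:RD_PORT  <A:1 Mu:0 Ld:1 B:0 rd:0 wr:0>
#5 BR src=r2,r2 held:FU  <A:1 Mu:0 Ld:1 B:0 rd:0 wr:0>
#6 ALU src=r5,r0 held:RD_PORT  <A:1 Mu:0 Ld:1 B:0 rd:0 wr:0>
#7 MUL src=r4,r3 held:FU  <A:1 Mu:0 Ld:1 B:0 rd:0 wr:0>

issued = [0, 1, 2]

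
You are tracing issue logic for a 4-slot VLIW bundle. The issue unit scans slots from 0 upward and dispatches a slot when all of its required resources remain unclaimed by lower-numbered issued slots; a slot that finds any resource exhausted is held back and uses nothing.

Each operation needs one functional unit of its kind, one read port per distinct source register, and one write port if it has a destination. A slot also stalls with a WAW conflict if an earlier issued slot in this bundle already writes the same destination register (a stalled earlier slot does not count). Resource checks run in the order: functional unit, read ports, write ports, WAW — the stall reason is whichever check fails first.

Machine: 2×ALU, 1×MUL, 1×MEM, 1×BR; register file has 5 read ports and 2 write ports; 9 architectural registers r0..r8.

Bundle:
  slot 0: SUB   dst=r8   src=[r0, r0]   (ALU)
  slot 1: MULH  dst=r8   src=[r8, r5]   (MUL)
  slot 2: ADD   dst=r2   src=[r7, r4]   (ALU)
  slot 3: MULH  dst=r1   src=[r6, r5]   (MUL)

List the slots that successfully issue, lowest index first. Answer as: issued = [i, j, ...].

issued = [0, 2]

slot 0 (ALU): ISSUE — free A1,Mu1,Ld1,B1 rp4 wp1
slot 1 (MUL): stall WAW — free A1,Mu1,Ld1,B1 rp4 wp1
slot 2 (ALU): ISSUE — free A0,Mu1,Ld1,B1 rp2 wp0
slot 3 (MUL): stall WR_PORT — free A0,Mu1,Ld1,B1 rp2 wp0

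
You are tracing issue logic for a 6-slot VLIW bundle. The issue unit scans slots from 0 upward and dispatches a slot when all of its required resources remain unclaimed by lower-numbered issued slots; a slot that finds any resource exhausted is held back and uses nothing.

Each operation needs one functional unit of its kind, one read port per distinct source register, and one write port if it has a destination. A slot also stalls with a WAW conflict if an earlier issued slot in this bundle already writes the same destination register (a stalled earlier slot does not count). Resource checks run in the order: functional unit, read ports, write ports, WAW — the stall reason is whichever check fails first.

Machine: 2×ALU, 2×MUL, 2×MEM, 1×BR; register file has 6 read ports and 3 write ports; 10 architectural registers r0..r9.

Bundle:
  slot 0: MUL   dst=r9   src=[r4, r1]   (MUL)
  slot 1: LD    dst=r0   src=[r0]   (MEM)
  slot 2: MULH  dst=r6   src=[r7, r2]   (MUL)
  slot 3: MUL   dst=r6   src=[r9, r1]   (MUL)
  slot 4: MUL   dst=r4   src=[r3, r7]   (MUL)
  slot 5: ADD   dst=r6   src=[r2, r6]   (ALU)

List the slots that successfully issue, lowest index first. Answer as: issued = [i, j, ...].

slot 0 (MUL): ISSUE — free A2,Mu1,Ld2,B1 rp4 wp2
slot 1 (MEM): ISSUE — free A2,Mu1,Ld1,B1 rp3 wp1
slot 2 (MUL): ISSUE — free A2,Mu0,Ld1,B1 rp1 wp0
slot 3 (MUL): stall FU — free A2,Mu0,Ld1,B1 rp1 wp0
slot 4 (MUL): stall FU — free A2,Mu0,Ld1,B1 rp1 wp0
slot 5 (ALU): stall RD_PORT — free A2,Mu0,Ld1,B1 rp1 wp0

issued = [0, 1, 2]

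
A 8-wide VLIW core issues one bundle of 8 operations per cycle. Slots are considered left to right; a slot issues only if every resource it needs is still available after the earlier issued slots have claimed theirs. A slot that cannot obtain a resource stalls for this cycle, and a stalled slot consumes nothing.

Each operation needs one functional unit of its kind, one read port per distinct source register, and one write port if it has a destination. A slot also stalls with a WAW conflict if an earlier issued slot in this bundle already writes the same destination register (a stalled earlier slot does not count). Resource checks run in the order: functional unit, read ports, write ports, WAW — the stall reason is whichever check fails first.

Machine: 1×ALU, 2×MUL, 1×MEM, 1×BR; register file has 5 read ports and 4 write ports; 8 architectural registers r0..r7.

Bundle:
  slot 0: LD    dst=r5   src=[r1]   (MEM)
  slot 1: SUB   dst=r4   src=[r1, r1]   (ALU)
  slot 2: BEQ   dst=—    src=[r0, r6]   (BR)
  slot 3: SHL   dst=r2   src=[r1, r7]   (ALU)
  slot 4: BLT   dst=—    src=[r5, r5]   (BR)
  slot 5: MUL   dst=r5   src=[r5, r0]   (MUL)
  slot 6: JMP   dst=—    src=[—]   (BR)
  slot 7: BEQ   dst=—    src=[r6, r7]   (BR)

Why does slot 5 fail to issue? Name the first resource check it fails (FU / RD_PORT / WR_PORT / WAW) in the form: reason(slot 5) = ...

reason(slot 5) = RD_PORT

  0. MEM→r5 ⇒ go  {1A/2Mu/0Ld/1B | 4r 3w}
  1. ALU→r4 ⇒ go  {0A/2Mu/0Ld/1B | 3r 2w}
  2. BR ⇒ go  {0A/2Mu/0Ld/0B | 1r 2w}
  3. ALU→r2 ⇒ no(FU)  {0A/2Mu/0Ld/0B | 1r 2w}
  4. BR ⇒ no(FU)  {0A/2Mu/0Ld/0B | 1r 2w}
  5. MUL→r5 ⇒ no(RD_PORT)  {0A/2Mu/0Ld/0B | 1r 2w}
  6. BR ⇒ no(FU)  {0A/2Mu/0Ld/0B | 1r 2w}
  7. BR ⇒ no(FU)  {0A/2Mu/0Ld/0B | 1r 2w}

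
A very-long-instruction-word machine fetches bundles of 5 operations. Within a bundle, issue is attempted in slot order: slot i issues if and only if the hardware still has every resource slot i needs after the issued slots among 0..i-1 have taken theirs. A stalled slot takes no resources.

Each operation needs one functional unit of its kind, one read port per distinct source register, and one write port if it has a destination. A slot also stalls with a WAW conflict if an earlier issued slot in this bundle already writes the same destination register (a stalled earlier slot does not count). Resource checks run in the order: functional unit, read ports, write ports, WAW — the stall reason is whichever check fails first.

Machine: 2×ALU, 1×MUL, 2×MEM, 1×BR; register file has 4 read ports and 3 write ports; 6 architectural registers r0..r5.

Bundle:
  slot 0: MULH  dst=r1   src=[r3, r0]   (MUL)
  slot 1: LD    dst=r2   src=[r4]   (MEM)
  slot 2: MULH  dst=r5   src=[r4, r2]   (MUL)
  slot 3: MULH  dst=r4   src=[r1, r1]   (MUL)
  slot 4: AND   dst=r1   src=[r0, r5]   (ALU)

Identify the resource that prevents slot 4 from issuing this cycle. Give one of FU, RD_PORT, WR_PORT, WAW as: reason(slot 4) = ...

#0 MUL src=r3,r0 dispatched  <A:2 Mu:0 Ld:2 B:1 rd:2 wr:2>
#1 MEM src=r4 dispatched  <A:2 Mu:0 Ld:1 B:1 rd:1 wr:1>
#2 MUL src=r4,r2 held:FU  <A:2 Mu:0 Ld:1 B:1 rd:1 wr:1>
#3 MUL src=r1,r1 held:FU  <A:2 Mu:0 Ld:1 B:1 rd:1 wr:1>
#4 ALU src=r0,r5 held:RD_PORT  <A:2 Mu:0 Ld:1 B:1 rd:1 wr:1>

reason(slot 4) = RD_PORT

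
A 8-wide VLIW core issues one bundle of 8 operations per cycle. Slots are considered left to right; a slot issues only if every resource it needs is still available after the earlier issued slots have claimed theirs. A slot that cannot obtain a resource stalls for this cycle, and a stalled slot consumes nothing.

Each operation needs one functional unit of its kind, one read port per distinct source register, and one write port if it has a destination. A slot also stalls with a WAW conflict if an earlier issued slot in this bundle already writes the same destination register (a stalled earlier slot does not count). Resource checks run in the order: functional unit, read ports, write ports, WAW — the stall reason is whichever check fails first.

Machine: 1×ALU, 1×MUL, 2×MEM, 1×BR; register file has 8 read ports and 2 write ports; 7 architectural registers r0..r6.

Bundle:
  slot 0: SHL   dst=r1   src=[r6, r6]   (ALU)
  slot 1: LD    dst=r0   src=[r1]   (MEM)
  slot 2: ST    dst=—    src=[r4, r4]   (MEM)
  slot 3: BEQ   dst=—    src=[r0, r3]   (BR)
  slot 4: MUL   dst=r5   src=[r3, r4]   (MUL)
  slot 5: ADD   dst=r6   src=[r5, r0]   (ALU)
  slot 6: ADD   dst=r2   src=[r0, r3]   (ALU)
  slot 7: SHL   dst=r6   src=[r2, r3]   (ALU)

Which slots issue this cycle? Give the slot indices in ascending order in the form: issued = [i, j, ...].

issued = [0, 1, 2, 3]

slot 0 (ALU): ISSUE — free A0,Mu1,Ld2,B1 rp7 wp1
slot 1 (MEM): ISSUE — free A0,Mu1,Ld1,B1 rp6 wp0
slot 2 (MEM): ISSUE — free A0,Mu1,Ld0,B1 rp5 wp0
slot 3 (BR): ISSUE — free A0,Mu1,Ld0,B0 rp3 wp0
slot 4 (MUL): stall WR_PORT — free A0,Mu1,Ld0,B0 rp3 wp0
slot 5 (ALU): stall FU — free A0,Mu1,Ld0,B0 rp3 wp0
slot 6 (ALU): stall FU — free A0,Mu1,Ld0,B0 rp3 wp0
slot 7 (ALU): stall FU — free A0,Mu1,Ld0,B0 rp3 wp0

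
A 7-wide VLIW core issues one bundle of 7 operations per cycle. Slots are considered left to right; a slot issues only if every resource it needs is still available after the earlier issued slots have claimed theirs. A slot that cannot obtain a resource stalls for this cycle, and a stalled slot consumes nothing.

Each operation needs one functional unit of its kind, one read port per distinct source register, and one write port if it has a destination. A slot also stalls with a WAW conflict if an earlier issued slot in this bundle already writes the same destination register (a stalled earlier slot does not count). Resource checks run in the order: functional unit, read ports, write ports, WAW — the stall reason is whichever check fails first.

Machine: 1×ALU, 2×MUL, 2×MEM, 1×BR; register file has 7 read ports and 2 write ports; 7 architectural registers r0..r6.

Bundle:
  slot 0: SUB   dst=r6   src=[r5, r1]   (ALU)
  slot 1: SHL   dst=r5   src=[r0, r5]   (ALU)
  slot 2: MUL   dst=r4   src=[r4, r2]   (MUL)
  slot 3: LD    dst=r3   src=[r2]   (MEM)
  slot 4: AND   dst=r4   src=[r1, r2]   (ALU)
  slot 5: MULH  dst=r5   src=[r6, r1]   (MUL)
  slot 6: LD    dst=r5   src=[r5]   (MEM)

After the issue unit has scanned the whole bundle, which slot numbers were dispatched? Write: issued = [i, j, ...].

  0. ALU→r6 ⇒ go  {0A/2Mu/2Ld/1B | 5r 1w}
  1. ALU→r5 ⇒ no(FU)  {0A/2Mu/2Ld/1B | 5r 1w}
  2. MUL→r4 ⇒ go  {0A/1Mu/2Ld/1B | 3r 0w}
  3. MEM→r3 ⇒ no(WR_PORT)  {0A/1Mu/2Ld/1B | 3r 0w}
  4. ALU→r4 ⇒ no(FU)  {0A/1Mu/2Ld/1B | 3r 0w}
  5. MUL→r5 ⇒ no(WR_PORT)  {0A/1Mu/2Ld/1B | 3r 0w}
  6. MEM→r5 ⇒ no(WR_PORT)  {0A/1Mu/2Ld/1B | 3r 0w}

issued = [0, 2]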